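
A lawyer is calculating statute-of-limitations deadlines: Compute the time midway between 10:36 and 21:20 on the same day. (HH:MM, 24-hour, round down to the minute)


Start time: 10:36 = 636 minutes from midnight
End time: 21:20 = 1280 minutes from midnight
Sum: 636 + 1280 = 1916
Midpoint: 1916 / 2 = 958 minutes
Convert: 958 / 60 = 15 hours, 58 minutes
Result: 15:58

15:58


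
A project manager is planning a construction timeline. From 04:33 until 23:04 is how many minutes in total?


Start time: 04:33 = 273 minutes from midnight
End time: 23:04 = 1384 minutes from midnight
Difference: 1384 - 273 = 1111 minutes
That is 18 hours and 31 minutes

1111


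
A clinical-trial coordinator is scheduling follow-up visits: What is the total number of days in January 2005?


Month: January
Year: 2005
January is a 31-day month
Total: 31 days

31


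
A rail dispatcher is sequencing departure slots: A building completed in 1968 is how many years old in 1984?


Birth year: 1968
Current year: 1984
Age = current year - birth year
Age = 1984 - 1968 = 16

16


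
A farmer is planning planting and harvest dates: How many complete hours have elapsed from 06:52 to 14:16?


Start: 06:52
End: 14:16
Hour difference: 14 - 6 = 8 hours
Minute difference: 16 - 52 = -36 minutes
Total minutes: 444
Complete hours: 444 / 60 = 7 (remainder 24)

7


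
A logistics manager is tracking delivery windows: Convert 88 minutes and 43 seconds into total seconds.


Minutes: 88
Seconds: 43
Convert minutes to seconds: 88 x 60 = 5280
Add remaining seconds: 5280 + 43 = 5323

5323


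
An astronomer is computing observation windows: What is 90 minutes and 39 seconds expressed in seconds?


Minutes: 90
Extra seconds: 39
Seconds per minute: 60
Minutes to seconds: 90 x 60 = 5400
Total: 5400 + 39 = 5439

5439


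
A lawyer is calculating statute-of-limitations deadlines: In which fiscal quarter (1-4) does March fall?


Month: March (month 3)
Q1: January-March (months 1-3)
Q2: April-June (months 4-6)
Q3: July-September (months 7-9)
Q4: October-December (months 10-12)
Month 3 falls in Q1

1


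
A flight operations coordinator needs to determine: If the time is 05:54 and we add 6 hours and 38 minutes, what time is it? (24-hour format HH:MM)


Start time: 05:54
Adding: 6 hours 38 minutes
Minutes: 54 + 38 = 92
Minute overflow: 92 >= 60, so carry 1 hour, minutes = 32
Hours: 5 + 6 + 1 = 12
Result: 12:32

12:32


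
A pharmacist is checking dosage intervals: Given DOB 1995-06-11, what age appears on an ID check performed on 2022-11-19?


Birth: 1995-06-11
Reference: 2022-11-19
Year difference: 2022 - 1995 = 27
Has birthday (06-11) occurred by 11-19? Yes
Age in full years: 27

27


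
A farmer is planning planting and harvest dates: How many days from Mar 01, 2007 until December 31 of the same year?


Start: March 01, 2007
End: December 31, 2007
Days left in March: 30
April: 30
May: 31
June: 30
July: 31
... plus remaining months
Sum of remaining months: 275
Total: 30 + 275 = 305

305


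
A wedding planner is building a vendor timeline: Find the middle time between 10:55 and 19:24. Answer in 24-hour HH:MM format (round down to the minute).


Start time: 10:55 = 655 minutes from midnight
End time: 19:24 = 1164 minutes from midnight
Sum: 655 + 1164 = 1819
Midpoint: 1819 / 2 = 909 minutes
Convert: 909 / 60 = 15 hours, 9 minutes
Result: 15:09

15:09


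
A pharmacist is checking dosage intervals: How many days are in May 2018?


Month: May
Year: 2018
May is a 31-day month
Total: 31 days

31


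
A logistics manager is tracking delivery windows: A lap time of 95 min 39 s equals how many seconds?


Minutes: 95
Seconds: 39
Convert minutes to seconds: 95 x 60 = 5700
Add remaining seconds: 5700 + 39 = 5739

5739


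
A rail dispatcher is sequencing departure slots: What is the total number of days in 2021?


Year: 2021
Check leap year rules:
Divisible by 4? No
2021 is not a leap year
Days: 365

365


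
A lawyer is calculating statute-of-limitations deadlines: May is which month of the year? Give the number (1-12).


Calendar month order:
4. April
5. May <--
6. June
May is month number 5

5


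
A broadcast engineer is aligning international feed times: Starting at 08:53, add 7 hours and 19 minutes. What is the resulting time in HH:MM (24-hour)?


Start time: 08:53
Adding: 7 hours 19 minutes
Minutes: 53 + 19 = 72
Minute overflow: 72 >= 60, so carry 1 hour, minutes = 12
Hours: 8 + 7 + 1 = 16
Result: 16:12

16:12


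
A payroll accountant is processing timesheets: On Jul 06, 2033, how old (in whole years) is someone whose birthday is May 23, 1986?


Birth: 1986-05-23
Reference: 2033-07-06
Year difference: 2033 - 1986 = 47
Has birthday (05-23) occurred by 07-06? Yes
Age in full years: 47

47


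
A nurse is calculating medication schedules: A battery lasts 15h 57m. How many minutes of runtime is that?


Hours: 15
Extra minutes: 57
Minutes per hour: 60
Hours to minutes: 15 x 60 = 900
Total: 900 + 57 = 957

957


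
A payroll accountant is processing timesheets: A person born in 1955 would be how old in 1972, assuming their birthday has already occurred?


Birth year: 1955
Current year: 1972
Age = current year - birth year
Age = 1972 - 1955 = 17

17


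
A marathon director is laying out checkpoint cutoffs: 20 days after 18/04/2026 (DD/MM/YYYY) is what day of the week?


Start: 2026-04-18 (Saturday)
Step 1 - find target date: add 20 days
  2026-04-18 + 20 days = 2026-05-08
Step 2 - day of week:
  20 mod 7 = 6
  Saturday + 6 days -> Friday
Result: Friday (2026-05-08)

Friday


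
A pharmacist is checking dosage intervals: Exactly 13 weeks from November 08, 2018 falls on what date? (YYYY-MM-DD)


Start: 2018-11-08
Weeks to add: 13
Convert to days: 13 x 7 = 91 days
Add 91 days to 2018-11-08
Result: 2019-02-07

2019-02-07


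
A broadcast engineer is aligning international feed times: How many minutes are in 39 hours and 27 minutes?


Hours: 39
Minutes: 27
Convert hours to minutes: 39 x 60 = 2340
Add remaining minutes: 2340 + 27 = 2367

2367


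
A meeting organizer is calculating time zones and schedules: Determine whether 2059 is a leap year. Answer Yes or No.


Year: 2059
Divisible by 4? 2059 / 4 = 514.75 -> No
Not divisible by 4, so NOT a leap year

No


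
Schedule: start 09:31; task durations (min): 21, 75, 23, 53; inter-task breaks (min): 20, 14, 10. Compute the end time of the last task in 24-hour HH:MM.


Start: 09:31 = 571 min from midnight
  after task 1 (21 min): 09:52
  after break (20 min): 10:12
  after task 2 (75 min): 11:27
  after break (14 min): 11:41
  after task 3 (23 min): 12:04
  after break (10 min): 12:14
  after task 4 (53 min): 13:07
Total elapsed: 216 minutes
End time: 13:07

13:07


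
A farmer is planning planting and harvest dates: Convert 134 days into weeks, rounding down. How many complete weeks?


Total days: 134
Days per week: 7
Division: 134 / 7 = 19 remainder 1
Complete weeks: 19
Remaining days: 1

19


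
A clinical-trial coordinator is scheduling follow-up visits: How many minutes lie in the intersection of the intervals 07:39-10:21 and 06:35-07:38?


Interval A: [459, 621] minutes from midnight
Interval B: [395, 458] minutes from midnight
Overlap start = max(459, 395) = 459
Overlap end = min(621, 458) = 458
End <= start, so the intervals do not overlap: 0 minutes

0


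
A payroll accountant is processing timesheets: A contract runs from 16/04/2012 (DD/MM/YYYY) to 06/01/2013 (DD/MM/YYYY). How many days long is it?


Start date: 2012-04-16
End date: 2013-01-06
Apr 2012: +15 days
May 2012: +31 days
Jun 2012: +30 days
... (7 more months)
Total: 265 days

265


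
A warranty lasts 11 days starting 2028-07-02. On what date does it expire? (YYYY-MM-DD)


Start: 2028-07-02
Adding 11 days
Days remaining in July: 29
Result: 2028-07-13

2028-07-13


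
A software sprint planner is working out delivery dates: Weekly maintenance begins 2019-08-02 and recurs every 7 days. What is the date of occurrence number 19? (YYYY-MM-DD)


First occurrence: 2019-08-02 (occurrence 1)
Each occurrence is 7 days after the previous.
Occurrence 19 is 18 weeks after the first.
18 weeks = 126 days
2019-08-02 + 126 days = 2019-12-06

2019-12-06


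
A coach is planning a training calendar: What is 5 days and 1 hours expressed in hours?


Days: 5
Extra hours: 1
Hours per day: 24
Days to hours: 5 x 24 = 120
Total: 120 + 1 = 121

121


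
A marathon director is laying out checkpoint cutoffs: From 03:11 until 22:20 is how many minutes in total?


Start time: 03:11 = 191 minutes from midnight
End time: 22:20 = 1340 minutes from midnight
Difference: 1340 - 191 = 1149 minutes
That is 19 hours and 9 minutes

1149


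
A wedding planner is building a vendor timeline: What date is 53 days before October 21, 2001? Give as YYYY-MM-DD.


Start: 2001-10-21
Subtracting 53 days
Days already passed in October: 21
After going back through October: 32 more days to subtract
September 2001: 30 days, 2 remaining
August 2001 has 31 days, need 2
Result: 2001-08-29

2001-08-29


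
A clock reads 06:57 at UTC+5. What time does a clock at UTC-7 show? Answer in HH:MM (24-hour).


Local time: 06:57 at UTC+5 (offset 5h)
Target zone: UTC-7 (offset -7h)
Difference: -7 - (5) = -12 hours
Calculation: 6 + (-12) = -6
Wraparound: (-6) mod 24 = 18
Result: 18:57

18:57


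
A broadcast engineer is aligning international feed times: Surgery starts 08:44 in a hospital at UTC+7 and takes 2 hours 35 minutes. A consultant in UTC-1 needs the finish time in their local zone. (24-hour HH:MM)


Start: 08:44 in UTC+7
Step 1 - add duration:
  minutes: 44 + 35 = 79 (carry 1h)
  hours: 8 + 2 + 1 = 11
  end in UTC+7: 11:19
Step 2 - convert UTC+7 -> UTC-1:
  offset difference: -1 - (7) = -8 hours
  11 + (-8) = 3 -> mod 24 = 3
Result: 03:19 in UTC-1

03:19


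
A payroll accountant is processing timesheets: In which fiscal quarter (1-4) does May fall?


Month: May (month 5)
Q1: January-March (months 1-3)
Q2: April-June (months 4-6)
Q3: July-September (months 7-9)
Q4: October-December (months 10-12)
Month 5 falls in Q2

2


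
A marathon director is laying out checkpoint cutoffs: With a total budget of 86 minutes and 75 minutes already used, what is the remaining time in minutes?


Total budget: 86 minutes
Time used: 75 minutes
Remaining: 86 - 75 = 11 minutes
Percent used: 87.2%
Percent remaining: 12.8%

11


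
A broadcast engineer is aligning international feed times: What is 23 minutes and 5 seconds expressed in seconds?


Minutes: 23
Extra seconds: 5
Seconds per minute: 60
Minutes to seconds: 23 x 60 = 1380
Total: 1380 + 5 = 1385

1385


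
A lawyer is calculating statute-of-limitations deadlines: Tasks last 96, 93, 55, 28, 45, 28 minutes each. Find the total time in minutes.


Durations: 96, 93, 55, 28, 45, 28
Running sum: 96
+ 93 = 189
+ 55 = 244
+ 28 = 272
+ 45 = 317
+ 28 = 345
Total duration: 345 minutes
That is 5 hours and 45 minutes

345


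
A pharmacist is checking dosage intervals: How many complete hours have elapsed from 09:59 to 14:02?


Start: 09:59
End: 14:02
Hour difference: 14 - 9 = 5 hours
Minute difference: 2 - 59 = -57 minutes
Total minutes: 243
Complete hours: 243 / 60 = 4 (remainder 3)

4


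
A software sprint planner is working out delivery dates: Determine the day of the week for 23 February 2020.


Date: 2020-02-23
January 1, 2020 is a Wednesday
Day of year: 54
Offset from Jan 1: 53 days
53 mod 7 = 4
Result: Sunday

Sunday


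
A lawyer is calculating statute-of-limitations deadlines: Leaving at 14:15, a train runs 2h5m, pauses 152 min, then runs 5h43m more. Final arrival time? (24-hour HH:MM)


Depart: 14:15
Leg 1: +125 min -> 16:20
Layover: +152 min -> 18:52
Leg 2: +343 min -> 00:35
Total travel: 620 minutes = 10h 20m
Arrival: 00:35

00:35


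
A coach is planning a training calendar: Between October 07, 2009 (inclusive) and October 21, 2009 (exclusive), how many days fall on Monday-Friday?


Start: 2009-10-07 (Wednesday)
End (exclusive): 2009-10-21 (Wednesday)
Total calendar days: 14
Full weeks: 14 // 7 = 2 -> 10 weekdays
Remaining 0 days starting on Wednesday:
Total business days: 10 + 0 = 10

10


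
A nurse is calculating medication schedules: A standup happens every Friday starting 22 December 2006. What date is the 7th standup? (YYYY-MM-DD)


First occurrence: 2006-12-22 (occurrence 1)
Each occurrence is 7 days after the previous.
Occurrence 7 is 6 weeks after the first.
6 weeks = 42 days
2006-12-22 + 42 days = 2007-02-02

2007-02-02


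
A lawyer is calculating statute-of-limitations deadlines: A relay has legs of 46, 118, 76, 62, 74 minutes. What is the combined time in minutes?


Durations: 46, 118, 76, 62, 74
Running sum: 46
+ 118 = 164
+ 76 = 240
+ 62 = 302
+ 74 = 376
Total duration: 376 minutes
That is 6 hours and 16 minutes

376


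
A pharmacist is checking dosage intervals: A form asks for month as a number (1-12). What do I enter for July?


Calendar month order:
6. June
7. July <--
8. August
July is month number 7

7


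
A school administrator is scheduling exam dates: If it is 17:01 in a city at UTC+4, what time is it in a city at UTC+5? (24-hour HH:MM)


Local time: 17:01 at UTC+4 (offset 4h)
Target zone: UTC+5 (offset 5h)
Difference: 5 - (4) = 1 hours
Calculation: 17 + (1) = 18
Result: 18:01

18:01


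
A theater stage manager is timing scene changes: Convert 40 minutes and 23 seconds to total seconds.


Minutes: 40
Extra seconds: 23
Seconds per minute: 60
Minutes to seconds: 40 x 60 = 2400
Total: 2400 + 23 = 2423

2423


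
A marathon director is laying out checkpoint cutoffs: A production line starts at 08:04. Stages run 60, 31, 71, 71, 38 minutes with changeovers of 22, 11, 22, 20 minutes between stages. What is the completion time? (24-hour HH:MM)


Start: 08:04 = 484 min from midnight
  after task 1 (60 min): 09:04
  after break (22 min): 09:26
  after task 2 (31 min): 09:57
  after break (11 min): 10:08
  after task 3 (71 min): 11:19
  after break (22 min): 11:41
  after task 4 (71 min): 12:52
  after break (20 min): 13:12
  after task 5 (38 min): 13:50
Total elapsed: 346 minutes
End time: 13:50

13:50


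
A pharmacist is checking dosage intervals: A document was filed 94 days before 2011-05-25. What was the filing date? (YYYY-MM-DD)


Start: 2011-05-25
Subtracting 94 days
Days already passed in May: 25
After going back through May: 69 more days to subtract
April 2011: 30 days, 39 remaining
March 2011: 31 days, 8 remaining
February 2011 has 28 days, need 8
Result: 2011-02-20

2011-02-20


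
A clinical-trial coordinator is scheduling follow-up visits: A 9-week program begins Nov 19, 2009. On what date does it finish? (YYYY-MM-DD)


Start: 2009-11-19
Weeks to add: 9
Convert to days: 9 x 7 = 63 days
Add 63 days to 2009-11-19
Result: 2010-01-21

2010-01-21


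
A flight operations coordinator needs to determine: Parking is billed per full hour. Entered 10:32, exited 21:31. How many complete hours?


Start: 10:32
End: 21:31
Hour difference: 21 - 10 = 11 hours
Minute difference: 31 - 32 = -1 minutes
Total minutes: 659
Complete hours: 659 / 60 = 10 (remainder 59)

10


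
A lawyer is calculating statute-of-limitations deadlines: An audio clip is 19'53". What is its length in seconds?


Minutes: 19
Seconds: 53
Convert minutes to seconds: 19 x 60 = 1140
Add remaining seconds: 1140 + 53 = 1193

1193


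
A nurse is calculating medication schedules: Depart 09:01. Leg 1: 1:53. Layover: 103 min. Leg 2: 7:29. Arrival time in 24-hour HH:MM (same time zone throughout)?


Depart: 09:01
Leg 1: +113 min -> 10:54
Layover: +103 min -> 12:37
Leg 2: +449 min -> 20:06
Total travel: 665 minutes = 11h 5m
Arrival: 20:06

20:06


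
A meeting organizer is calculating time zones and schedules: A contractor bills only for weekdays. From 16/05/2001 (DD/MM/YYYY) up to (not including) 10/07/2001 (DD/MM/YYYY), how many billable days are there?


Start: 2001-05-16 (Wednesday)
End (exclusive): 2001-07-10 (Tuesday)
Total calendar days: 55
Full weeks: 55 // 7 = 7 -> 35 weekdays
Remaining 6 days starting on Wednesday:
  Wed(w), Thu(w), Fri(w), Sat(-), Sun(-), Mon(w) -> 4 weekdays
Total business days: 35 + 4 = 39

39


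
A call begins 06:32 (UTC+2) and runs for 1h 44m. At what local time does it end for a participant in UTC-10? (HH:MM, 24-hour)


Start: 06:32 in UTC+2
Step 1 - add duration:
  minutes: 32 + 44 = 76 (carry 1h)
  hours: 6 + 1 + 1 = 8
  end in UTC+2: 08:16
Step 2 - convert UTC+2 -> UTC-10:
  offset difference: -10 - (2) = -12 hours
  8 + (-12) = -4 -> mod 24 = 20
Result: 20:16 in UTC-10

20:16


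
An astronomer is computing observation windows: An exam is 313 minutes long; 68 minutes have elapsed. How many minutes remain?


Total budget: 313 minutes
Time used: 68 minutes
Remaining: 313 - 68 = 245 minutes
Percent used: 21.7%
Percent remaining: 78.3%

245


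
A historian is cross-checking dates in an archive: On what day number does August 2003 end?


Month: August
Year: 2003
August is a 31-day month
Total: 31 days

31


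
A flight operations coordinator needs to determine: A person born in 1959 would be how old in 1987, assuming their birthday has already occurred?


Birth year: 1959
Current year: 1987
Age = current year - birth year
Age = 1987 - 1959 = 28

28


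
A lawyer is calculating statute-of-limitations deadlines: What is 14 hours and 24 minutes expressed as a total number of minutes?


Hours: 14
Minutes: 24
Convert hours to minutes: 14 x 60 = 840
Add remaining minutes: 840 + 24 = 864

864


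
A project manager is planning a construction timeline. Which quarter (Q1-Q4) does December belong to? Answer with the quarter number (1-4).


Month: December (month 12)
Q1: January-March (months 1-3)
Q2: April-June (months 4-6)
Q3: July-September (months 7-9)
Q4: October-December (months 10-12)
Month 12 falls in Q4

4


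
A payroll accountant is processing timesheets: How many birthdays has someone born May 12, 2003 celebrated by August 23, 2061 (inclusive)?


Birth: 2003-05-12
Reference: 2061-08-23
Year difference: 2061 - 2003 = 58
Has birthday (05-12) occurred by 08-23? Yes
Age in full years: 58

58


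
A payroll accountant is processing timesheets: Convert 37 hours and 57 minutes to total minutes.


Hours: 37
Extra minutes: 57
Minutes per hour: 60
Hours to minutes: 37 x 60 = 2220
Total: 2220 + 57 = 2277

2277


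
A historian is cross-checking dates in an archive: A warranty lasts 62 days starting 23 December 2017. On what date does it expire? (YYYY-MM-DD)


Start: 2017-12-23
Adding 62 days
Days remaining in December: 8
After December: 54 days still to add
January 2018: 31 days, 23 remaining
February 2018 has 28 days, need 23
Result: 2018-02-23

2018-02-23


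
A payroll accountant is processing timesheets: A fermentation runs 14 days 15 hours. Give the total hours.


Days: 14
Extra hours: 15
Hours per day: 24
Days to hours: 14 x 24 = 336
Total: 336 + 15 = 351

351


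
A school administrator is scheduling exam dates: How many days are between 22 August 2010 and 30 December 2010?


Start date: 2010-08-22
End date: 2010-12-30
Aug 2010: +10 days
Sep 2010: +30 days
Oct 2010: +31 days
Nov 2010: +30 days
Dec 2010: +29 days
Total: 130 days

130


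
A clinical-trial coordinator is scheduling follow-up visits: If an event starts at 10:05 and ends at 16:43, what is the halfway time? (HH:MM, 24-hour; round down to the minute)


Start time: 10:05 = 605 minutes from midnight
End time: 16:43 = 1003 minutes from midnight
Sum: 605 + 1003 = 1608
Midpoint: 1608 / 2 = 804 minutes
Convert: 804 / 60 = 13 hours, 24 minutes
Result: 13:24

13:24


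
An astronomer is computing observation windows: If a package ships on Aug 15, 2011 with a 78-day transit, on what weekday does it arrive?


Start: 2011-08-15 (Monday)
Step 1 - find target date: add 78 days
  2011-08-15 + 78 days = 2011-11-01
Step 2 - day of week:
  78 mod 7 = 1
  Monday + 1 days -> Tuesday
Result: Tuesday (2011-11-01)

Tuesday


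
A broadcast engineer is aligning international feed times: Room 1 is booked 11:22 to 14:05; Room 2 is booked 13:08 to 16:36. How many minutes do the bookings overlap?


Interval A: [682, 845] minutes from midnight
Interval B: [788, 996] minutes from midnight
Overlap start = max(682, 788) = 788
Overlap end = min(845, 996) = 845
Overlap = 845 - 788 = 57 minutes

57


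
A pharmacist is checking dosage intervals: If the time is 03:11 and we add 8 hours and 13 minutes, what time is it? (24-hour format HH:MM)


Start time: 03:11
Adding: 8 hours 13 minutes
Minutes: 11 + 13 = 24
Hours: 3 + 8 + 0 = 11
Result: 11:24

11:24


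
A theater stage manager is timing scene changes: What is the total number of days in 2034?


Year: 2034
Check leap year rules:
Divisible by 4? No
2034 is not a leap year
Days: 365

365


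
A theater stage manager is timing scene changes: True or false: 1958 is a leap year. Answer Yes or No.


Year: 1958
Divisible by 4? 1958 / 4 = 489.5 -> No
Not divisible by 4, so NOT a leap year

No


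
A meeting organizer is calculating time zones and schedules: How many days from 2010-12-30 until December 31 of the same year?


Start: December 30, 2010
End: December 31, 2010
Days left in December: 1
Total: 1 days

1


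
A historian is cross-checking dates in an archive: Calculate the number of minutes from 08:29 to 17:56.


Start time: 08:29 = 509 minutes from midnight
End time: 17:56 = 1076 minutes from midnight
Difference: 1076 - 509 = 567 minutes
That is 9 hours and 27 minutes

567


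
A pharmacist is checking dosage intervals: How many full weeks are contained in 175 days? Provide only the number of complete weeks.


Total days: 175
Days per week: 7
Division: 175 / 7 = 25 remainder 0
Complete weeks: 25
Remaining days: 0

25


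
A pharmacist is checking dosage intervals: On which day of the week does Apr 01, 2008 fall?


Date: 2008-04-01
January 1, 2008 is a Tuesday
Day of year: 92
Offset from Jan 1: 91 days
91 mod 7 = 0
Result: Tuesday

Tuesday


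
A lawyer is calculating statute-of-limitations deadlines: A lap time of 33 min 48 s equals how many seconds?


Minutes: 33
Seconds: 48
Convert minutes to seconds: 33 x 60 = 1980
Add remaining seconds: 1980 + 48 = 2028

2028


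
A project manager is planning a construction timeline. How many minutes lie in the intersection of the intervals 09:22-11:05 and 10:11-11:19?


Interval A: [562, 665] minutes from midnight
Interval B: [611, 679] minutes from midnight
Overlap start = max(562, 611) = 611
Overlap end = min(665, 679) = 665
Overlap = 665 - 611 = 54 minutes

54


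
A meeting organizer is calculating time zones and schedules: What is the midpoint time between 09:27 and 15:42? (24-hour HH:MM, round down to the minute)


Start time: 09:27 = 567 minutes from midnight
End time: 15:42 = 942 minutes from midnight
Sum: 567 + 942 = 1509
Midpoint: 1509 / 2 = 754 minutes
Convert: 754 / 60 = 12 hours, 34 minutes
Result: 12:34

12:34


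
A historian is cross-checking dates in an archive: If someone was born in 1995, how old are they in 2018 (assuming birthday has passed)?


Birth year: 1995
Current year: 2018
Age = current year - birth year
Age = 2018 - 1995 = 23

23


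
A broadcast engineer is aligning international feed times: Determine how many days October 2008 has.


Month: October
Year: 2008
October is a 31-day month
Total: 31 days

31


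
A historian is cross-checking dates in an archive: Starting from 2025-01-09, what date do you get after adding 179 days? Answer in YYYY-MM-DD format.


Start: 2025-01-09
Adding 179 days
Days remaining in January: 22
After January: 157 days still to add
February 2025: 28 days, 129 remaining
March 2025: 31 days, 98 remaining
April 2025: 30 days, 68 remaining
May 2025: 31 days, 37 remaining
Result: 2025-07-07

2025-07-07


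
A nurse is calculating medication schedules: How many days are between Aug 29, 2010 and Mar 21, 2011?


Start date: 2010-08-29
End date: 2011-03-21
Aug 2010: +3 days
Sep 2010: +30 days
Oct 2010: +31 days
... (5 more months)
Total: 204 days

204


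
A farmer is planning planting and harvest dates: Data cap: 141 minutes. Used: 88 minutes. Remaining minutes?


Total budget: 141 minutes
Time used: 88 minutes
Remaining: 141 - 88 = 53 minutes
Percent used: 62.4%
Percent remaining: 37.6%

53


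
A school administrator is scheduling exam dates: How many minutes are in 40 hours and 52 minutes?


Hours: 40
Extra minutes: 52
Minutes per hour: 60
Hours to minutes: 40 x 60 = 2400
Total: 2400 + 52 = 2452

2452


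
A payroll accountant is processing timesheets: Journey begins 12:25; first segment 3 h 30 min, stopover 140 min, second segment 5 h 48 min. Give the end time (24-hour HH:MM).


Depart: 12:25
Leg 1: +210 min -> 15:55
Layover: +140 min -> 18:15
Leg 2: +348 min -> 00:03
Total travel: 698 minutes = 11h 38m
Arrival: 00:03

00:03


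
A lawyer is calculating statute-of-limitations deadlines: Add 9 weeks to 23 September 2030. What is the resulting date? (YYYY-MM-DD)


Start: 2030-09-23
Weeks to add: 9
Convert to days: 9 x 7 = 63 days
Add 63 days to 2030-09-23
Result: 2030-11-25

2030-11-25


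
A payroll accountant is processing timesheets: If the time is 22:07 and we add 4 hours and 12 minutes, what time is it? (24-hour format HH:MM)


Start time: 22:07
Adding: 4 hours 12 minutes
Minutes: 7 + 12 = 19
Hours: 22 + 4 + 0 = 26
Hour wraparound: 26 mod 24 = 2
Result: 02:19

02:19


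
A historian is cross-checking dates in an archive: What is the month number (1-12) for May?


Calendar month order:
4. April
5. May <--
6. June
May is month number 5

5


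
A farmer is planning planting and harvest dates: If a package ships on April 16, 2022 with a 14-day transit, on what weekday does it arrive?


Start: 2022-04-16 (Saturday)
Step 1 - find target date: add 14 days
  2022-04-16 + 14 days = 2022-04-30
Step 2 - day of week:
  14 mod 7 = 0
  Saturday + 0 days -> Saturday
Result: Saturday (2022-04-30)

Saturday


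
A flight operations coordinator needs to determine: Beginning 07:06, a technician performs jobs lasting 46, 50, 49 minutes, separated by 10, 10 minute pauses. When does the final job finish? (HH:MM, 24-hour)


Start: 07:06 = 426 min from midnight
  after task 1 (46 min): 07:52
  after break (10 min): 08:02
  after task 2 (50 min): 08:52
  after break (10 min): 09:02
  after task 3 (49 min): 09:51
Total elapsed: 165 minutes
End time: 09:51

09:51


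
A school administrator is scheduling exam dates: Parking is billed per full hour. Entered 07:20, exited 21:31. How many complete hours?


Start: 07:20
End: 21:31
Hour difference: 21 - 7 = 14 hours
Minute difference: 31 - 20 = 11 minutes
Total minutes: 851
Complete hours: 851 / 60 = 14 (remainder 11)

14


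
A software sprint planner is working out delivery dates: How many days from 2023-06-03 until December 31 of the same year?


Start: June 03, 2023
End: December 31, 2023
Days left in June: 27
July: 31
August: 31
September: 30
October: 31
... plus remaining months
Sum of remaining months: 184
Total: 27 + 184 = 211

211


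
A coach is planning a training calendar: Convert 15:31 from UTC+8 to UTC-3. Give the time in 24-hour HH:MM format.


Local time: 15:31 at UTC+8 (offset 8h)
Target zone: UTC-3 (offset -3h)
Difference: -3 - (8) = -11 hours
Calculation: 15 + (-11) = 4
Result: 04:31

04:31


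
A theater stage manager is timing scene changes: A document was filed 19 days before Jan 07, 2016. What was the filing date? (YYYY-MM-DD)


Start: 2016-01-07
Subtracting 19 days
Days already passed in January: 7
After going back through January: 12 more days to subtract
December 2015 has 31 days, need 12
Result: 2015-12-19

2015-12-19


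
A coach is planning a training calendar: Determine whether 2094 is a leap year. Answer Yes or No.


Year: 2094
Divisible by 4? 2094 / 4 = 523.5 -> No
Not divisible by 4, so NOT a leap year

No


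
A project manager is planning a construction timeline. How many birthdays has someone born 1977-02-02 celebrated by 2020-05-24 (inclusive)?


Birth: 1977-02-02
Reference: 2020-05-24
Year difference: 2020 - 1977 = 43
Has birthday (02-02) occurred by 05-24? Yes
Age in full years: 43

43


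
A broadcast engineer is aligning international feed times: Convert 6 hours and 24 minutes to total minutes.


Hours: 6
Minutes: 24
Convert hours to minutes: 6 x 60 = 360
Add remaining minutes: 360 + 24 = 384

384


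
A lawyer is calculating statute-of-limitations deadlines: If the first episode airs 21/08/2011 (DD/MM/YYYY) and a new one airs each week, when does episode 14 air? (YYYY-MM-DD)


First occurrence: 2011-08-21 (occurrence 1)
Each occurrence is 7 days after the previous.
Occurrence 14 is 13 weeks after the first.
13 weeks = 91 days
2011-08-21 + 91 days = 2011-11-20

2011-11-20


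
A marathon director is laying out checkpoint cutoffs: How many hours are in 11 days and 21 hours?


Days: 11
Extra hours: 21
Hours per day: 24
Days to hours: 11 x 24 = 264
Total: 264 + 21 = 285

285


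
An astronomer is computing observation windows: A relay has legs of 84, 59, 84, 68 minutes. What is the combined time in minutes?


Durations: 84, 59, 84, 68
Running sum: 84
+ 59 = 143
+ 84 = 227
+ 68 = 295
Total duration: 295 minutes
That is 4 hours and 55 minutes

295


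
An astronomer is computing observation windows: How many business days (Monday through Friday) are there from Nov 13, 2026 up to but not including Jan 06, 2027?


Start: 2026-11-13 (Friday)
End (exclusive): 2027-01-06 (Wednesday)
Total calendar days: 54
Full weeks: 54 // 7 = 7 -> 35 weekdays
Remaining 5 days starting on Friday:
  Fri(w), Sat(-), Sun(-), Mon(w), Tue(w) -> 3 weekdays
Total business days: 35 + 3 = 38

38


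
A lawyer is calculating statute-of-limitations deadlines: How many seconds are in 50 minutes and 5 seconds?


Minutes: 50
Extra seconds: 5
Seconds per minute: 60
Minutes to seconds: 50 x 60 = 3000
Total: 3000 + 5 = 3005

3005


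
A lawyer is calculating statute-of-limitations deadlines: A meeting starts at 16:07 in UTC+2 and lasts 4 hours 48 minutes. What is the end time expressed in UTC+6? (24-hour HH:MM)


Start: 16:07 in UTC+2
Step 1 - add duration:
  minutes: 7 + 48 = 55
  hours: 16 + 4 + 0 = 20
  end in UTC+2: 20:55
Step 2 - convert UTC+2 -> UTC+6:
  offset difference: 6 - (2) = 4 hours
  20 + (4) = 24 -> mod 24 = 0
Result: 00:55 in UTC+6

00:55


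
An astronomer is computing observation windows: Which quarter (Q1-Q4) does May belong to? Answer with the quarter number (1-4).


Month: May (month 5)
Q1: January-March (months 1-3)
Q2: April-June (months 4-6)
Q3: July-September (months 7-9)
Q4: October-December (months 10-12)
Month 5 falls in Q2

2


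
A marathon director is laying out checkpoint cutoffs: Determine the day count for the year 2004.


Year: 2004
Check leap year rules:
Divisible by 4? Yes
Divisible by 100? No
2004 is a leap year
Days: 366

366


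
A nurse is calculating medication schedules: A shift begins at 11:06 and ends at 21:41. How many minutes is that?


Start time: 11:06 = 666 minutes from midnight
End time: 21:41 = 1301 minutes from midnight
Difference: 1301 - 666 = 635 minutes
That is 10 hours and 35 minutes

635


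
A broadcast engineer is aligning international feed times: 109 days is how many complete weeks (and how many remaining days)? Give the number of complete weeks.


Total days: 109
Days per week: 7
Division: 109 / 7 = 15 remainder 4
Complete weeks: 15
Remaining days: 4

15


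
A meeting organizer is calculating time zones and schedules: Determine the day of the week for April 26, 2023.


Date: 2023-04-26
January 1, 2023 is a Sunday
Day of year: 116
Offset from Jan 1: 115 days
115 mod 7 = 3
Result: Wednesday

Wednesday


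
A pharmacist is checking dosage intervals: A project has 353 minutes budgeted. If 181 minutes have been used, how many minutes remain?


Total budget: 353 minutes
Time used: 181 minutes
Remaining: 353 - 181 = 172 minutes
Percent used: 51.3%
Percent remaining: 48.7%

172


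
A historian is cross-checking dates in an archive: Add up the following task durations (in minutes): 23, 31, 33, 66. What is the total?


Durations: 23, 31, 33, 66
Running sum: 23
+ 31 = 54
+ 33 = 87
+ 66 = 153
Total duration: 153 minutes
That is 2 hours and 33 minutes

153


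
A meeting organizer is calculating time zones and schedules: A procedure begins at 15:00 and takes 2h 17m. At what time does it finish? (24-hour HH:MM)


Start time: 15:00
Adding: 2 hours 17 minutes
Minutes: 0 + 17 = 17
Hours: 15 + 2 + 0 = 17
Result: 17:17

17:17


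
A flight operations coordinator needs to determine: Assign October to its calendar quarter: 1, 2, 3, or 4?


Month: October (month 10)
Q1: January-March (months 1-3)
Q2: April-June (months 4-6)
Q3: July-September (months 7-9)
Q4: October-December (months 10-12)
Month 10 falls in Q4

4


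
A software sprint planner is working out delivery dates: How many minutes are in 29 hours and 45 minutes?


Hours: 29
Minutes: 45
Convert hours to minutes: 29 x 60 = 1740
Add remaining minutes: 1740 + 45 = 1785

1785


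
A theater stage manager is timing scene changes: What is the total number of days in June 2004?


Month: June
Year: 2004
June is a 30-day month
Total: 30 days

30


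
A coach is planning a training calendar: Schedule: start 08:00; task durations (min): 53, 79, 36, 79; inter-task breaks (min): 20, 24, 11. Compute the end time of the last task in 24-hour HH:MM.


Start: 08:00 = 480 min from midnight
  after task 1 (53 min): 08:53
  after break (20 min): 09:13
  after task 2 (79 min): 10:32
  after break (24 min): 10:56
  after task 3 (36 min): 11:32
  after break (11 min): 11:43
  after task 4 (79 min): 13:02
Total elapsed: 302 minutes
End time: 13:02

13:02


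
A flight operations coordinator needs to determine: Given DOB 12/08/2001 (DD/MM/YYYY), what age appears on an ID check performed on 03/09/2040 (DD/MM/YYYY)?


Birth: 2001-08-12
Reference: 2040-09-03
Year difference: 2040 - 2001 = 39
Has birthday (08-12) occurred by 09-03? Yes
Age in full years: 39

39


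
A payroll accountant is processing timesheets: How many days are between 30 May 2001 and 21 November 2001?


Start date: 2001-05-30
End date: 2001-11-21
May 2001: +2 days
Jun 2001: +30 days
Jul 2001: +31 days
... (4 more months)
Total: 175 days

175


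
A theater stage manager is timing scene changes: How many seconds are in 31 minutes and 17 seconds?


Minutes: 31
Extra seconds: 17
Seconds per minute: 60
Minutes to seconds: 31 x 60 = 1860
Total: 1860 + 17 = 1877

1877


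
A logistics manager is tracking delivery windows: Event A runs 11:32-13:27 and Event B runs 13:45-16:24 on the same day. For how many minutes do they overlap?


Interval A: [692, 807] minutes from midnight
Interval B: [825, 984] minutes from midnight
Overlap start = max(692, 825) = 825
Overlap end = min(807, 984) = 807
End <= start, so the intervals do not overlap: 0 minutes

0


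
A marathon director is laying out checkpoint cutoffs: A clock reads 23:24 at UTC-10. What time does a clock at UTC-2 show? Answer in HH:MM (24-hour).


Local time: 23:24 at UTC-10 (offset -10h)
Target zone: UTC-2 (offset -2h)
Difference: -2 - (-10) = 8 hours
Calculation: 23 + (8) = 31
Wraparound: (31) mod 24 = 7
Result: 07:24

07:24


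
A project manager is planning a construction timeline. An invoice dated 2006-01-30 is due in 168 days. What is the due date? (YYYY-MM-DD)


Start: 2006-01-30
Adding 168 days
Days remaining in January: 1
After January: 167 days still to add
February 2006: 28 days, 139 remaining
March 2006: 31 days, 108 remaining
April 2006: 30 days, 78 remaining
May 2006: 31 days, 47 remaining
Result: 2006-07-17

2006-07-17


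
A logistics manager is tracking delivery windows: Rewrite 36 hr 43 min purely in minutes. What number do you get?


Hours: 36
Extra minutes: 43
Minutes per hour: 60
Hours to minutes: 36 x 60 = 2160
Total: 2160 + 43 = 2203

2203


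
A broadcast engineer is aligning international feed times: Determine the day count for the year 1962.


Year: 1962
Check leap year rules:
Divisible by 4? No
1962 is not a leap year
Days: 365

365


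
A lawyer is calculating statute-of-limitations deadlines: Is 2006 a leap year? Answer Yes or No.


Year: 2006
Divisible by 4? 2006 / 4 = 501.5 -> No
Not divisible by 4, so NOT a leap year

No


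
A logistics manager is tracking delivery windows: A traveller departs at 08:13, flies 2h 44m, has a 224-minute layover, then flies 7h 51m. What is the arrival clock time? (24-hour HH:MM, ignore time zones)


Depart: 08:13
Leg 1: +164 min -> 10:57
Layover: +224 min -> 14:41
Leg 2: +471 min -> 22:32
Total travel: 859 minutes = 14h 19m
Arrival: 22:32

22:32


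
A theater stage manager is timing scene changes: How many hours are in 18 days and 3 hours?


Days: 18
Extra hours: 3
Hours per day: 24
Days to hours: 18 x 24 = 432
Total: 432 + 3 = 435

435


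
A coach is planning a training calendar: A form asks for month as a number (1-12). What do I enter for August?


Calendar month order:
7. July
8. August <--
9. September
August is month number 8

8


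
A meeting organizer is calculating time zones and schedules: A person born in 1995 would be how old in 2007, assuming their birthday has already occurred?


Birth year: 1995
Current year: 2007
Age = current year - birth year
Age = 2007 - 1995 = 12

12


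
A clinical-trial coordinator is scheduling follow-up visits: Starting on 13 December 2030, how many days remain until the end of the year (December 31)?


Start: December 13, 2030
End: December 31, 2030
Days left in December: 18
Total: 18 days

18


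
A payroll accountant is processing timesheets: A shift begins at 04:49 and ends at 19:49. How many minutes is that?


Start time: 04:49 = 289 minutes from midnight
End time: 19:49 = 1189 minutes from midnight
Difference: 1189 - 289 = 900 minutes
That is 15 hours and 0 minutes

900


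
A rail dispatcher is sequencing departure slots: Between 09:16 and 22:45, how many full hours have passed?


Start: 09:16
End: 22:45
Hour difference: 22 - 9 = 13 hours
Minute difference: 45 - 16 = 29 minutes
Total minutes: 809
Complete hours: 809 / 60 = 13 (remainder 29)

13


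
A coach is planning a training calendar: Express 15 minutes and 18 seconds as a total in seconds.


Minutes: 15
Seconds: 18
Convert minutes to seconds: 15 x 60 = 900
Add remaining seconds: 900 + 18 = 918

918


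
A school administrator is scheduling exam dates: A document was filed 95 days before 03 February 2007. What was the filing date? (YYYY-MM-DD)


Start: 2007-02-03
Subtracting 95 days
Days already passed in February: 3
After going back through February: 92 more days to subtract
January 2007: 31 days, 61 remaining
December 2006: 31 days, 30 remaining
November 2006 has 30 days, need 30
Result: 2006-10-31

2006-10-31


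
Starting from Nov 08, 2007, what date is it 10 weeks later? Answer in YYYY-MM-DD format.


Start: 2007-11-08
Weeks to add: 10
Convert to days: 10 x 7 = 70 days
Add 70 days to 2007-11-08
Result: 2008-01-17

2008-01-17


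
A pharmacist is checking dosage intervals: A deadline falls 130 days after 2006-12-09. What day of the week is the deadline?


Start: 2006-12-09 (Saturday)
Step 1 - find target date: add 130 days
  2006-12-09 + 130 days = 2007-04-18
Step 2 - day of week:
  130 mod 7 = 4
  Saturday + 4 days -> Wednesday
Result: Wednesday (2007-04-18)

Wednesday


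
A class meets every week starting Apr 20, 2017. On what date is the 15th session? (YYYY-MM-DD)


First occurrence: 2017-04-20 (occurrence 1)
Each occurrence is 7 days after the previous.
Occurrence 15 is 14 weeks after the first.
14 weeks = 98 days
2017-04-20 + 98 days = 2017-07-27

2017-07-27
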